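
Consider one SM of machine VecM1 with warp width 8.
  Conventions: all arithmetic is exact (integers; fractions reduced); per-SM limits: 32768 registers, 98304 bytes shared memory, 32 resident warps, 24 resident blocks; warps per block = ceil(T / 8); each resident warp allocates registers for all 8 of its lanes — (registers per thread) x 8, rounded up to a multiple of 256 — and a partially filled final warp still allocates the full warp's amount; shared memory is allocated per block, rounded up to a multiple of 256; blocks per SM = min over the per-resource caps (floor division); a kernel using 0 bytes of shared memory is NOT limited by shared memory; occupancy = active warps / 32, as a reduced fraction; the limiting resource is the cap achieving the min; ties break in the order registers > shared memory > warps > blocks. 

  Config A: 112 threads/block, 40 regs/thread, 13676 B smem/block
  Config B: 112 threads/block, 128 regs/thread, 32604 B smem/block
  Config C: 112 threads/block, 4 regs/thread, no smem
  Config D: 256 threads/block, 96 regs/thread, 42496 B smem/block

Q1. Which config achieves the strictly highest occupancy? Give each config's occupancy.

occupancies: A 7/8, B 7/8, C 7/8, D 1

Answer: D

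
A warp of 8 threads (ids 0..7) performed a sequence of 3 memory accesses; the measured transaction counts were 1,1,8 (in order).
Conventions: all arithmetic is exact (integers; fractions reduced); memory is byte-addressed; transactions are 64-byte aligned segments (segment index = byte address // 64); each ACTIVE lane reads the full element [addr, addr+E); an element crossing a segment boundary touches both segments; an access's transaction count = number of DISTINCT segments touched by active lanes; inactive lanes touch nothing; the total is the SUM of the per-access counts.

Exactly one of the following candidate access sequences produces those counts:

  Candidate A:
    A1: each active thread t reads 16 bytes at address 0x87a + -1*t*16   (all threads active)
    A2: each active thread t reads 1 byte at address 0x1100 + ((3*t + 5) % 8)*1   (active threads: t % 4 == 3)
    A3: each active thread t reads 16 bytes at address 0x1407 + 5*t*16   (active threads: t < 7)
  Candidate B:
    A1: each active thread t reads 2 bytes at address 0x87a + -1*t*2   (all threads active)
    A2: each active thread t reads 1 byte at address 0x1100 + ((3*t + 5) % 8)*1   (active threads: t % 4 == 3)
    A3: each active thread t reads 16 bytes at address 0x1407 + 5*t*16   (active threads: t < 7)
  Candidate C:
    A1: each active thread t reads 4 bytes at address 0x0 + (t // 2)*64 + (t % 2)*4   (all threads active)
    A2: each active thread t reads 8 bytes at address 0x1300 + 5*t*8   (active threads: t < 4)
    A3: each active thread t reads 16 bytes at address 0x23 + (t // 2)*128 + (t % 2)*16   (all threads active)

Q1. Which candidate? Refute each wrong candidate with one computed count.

A: A1 gives 3 transactions, not 1
C: A1 gives 4 transactions, not 1
B: all counts match (1,1,8)

Answer: B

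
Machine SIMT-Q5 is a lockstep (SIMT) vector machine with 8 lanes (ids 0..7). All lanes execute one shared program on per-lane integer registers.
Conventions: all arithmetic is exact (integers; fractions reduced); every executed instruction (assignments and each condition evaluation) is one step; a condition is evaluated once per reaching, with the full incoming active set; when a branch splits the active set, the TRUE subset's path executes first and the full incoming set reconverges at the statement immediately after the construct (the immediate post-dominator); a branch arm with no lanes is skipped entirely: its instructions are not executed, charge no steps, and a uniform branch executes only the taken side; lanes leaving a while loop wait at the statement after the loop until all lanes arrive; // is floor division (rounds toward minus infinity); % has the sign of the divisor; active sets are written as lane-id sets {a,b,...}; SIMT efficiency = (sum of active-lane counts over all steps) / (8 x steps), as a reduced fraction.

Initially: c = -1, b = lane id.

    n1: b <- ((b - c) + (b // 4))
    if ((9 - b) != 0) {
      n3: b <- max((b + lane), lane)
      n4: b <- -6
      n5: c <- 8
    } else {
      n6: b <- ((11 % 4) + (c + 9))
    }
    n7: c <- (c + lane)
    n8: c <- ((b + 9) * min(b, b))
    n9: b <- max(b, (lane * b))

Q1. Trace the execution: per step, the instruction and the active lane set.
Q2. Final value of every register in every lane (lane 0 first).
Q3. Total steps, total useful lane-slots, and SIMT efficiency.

step 0: b <- ((b - c) + (b // 4))    {0,1,2,3,4,5,6,7}
step 1: eval ((9 - b) != 0)          {0,1,2,3,4,5,6,7}
step 2: b <- max((b + lane), lane)   {0,1,2,3,4,5,6}
step 3: b <- -6                      {0,1,2,3,4,5,6}
step 4: c <- 8                       {0,1,2,3,4,5,6}
step 5: b <- ((11 % 4) + (c + 9))    {7}
step 6: c <- (c + lane)              {0,1,2,3,4,5,6,7}
step 7: c <- ((b + 9) * min(b, b))   {0,1,2,3,4,5,6,7}
step 8: b <- max(b, (lane * b))      {0,1,2,3,4,5,6,7}

Answer: 9 steps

c: -18,-18,-18,-18,-18,-18,-18,220
b: 0,-6,-6,-6,-6,-6,-6,77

steps = 9; useful = 62; efficiency = 62/72 = 31/36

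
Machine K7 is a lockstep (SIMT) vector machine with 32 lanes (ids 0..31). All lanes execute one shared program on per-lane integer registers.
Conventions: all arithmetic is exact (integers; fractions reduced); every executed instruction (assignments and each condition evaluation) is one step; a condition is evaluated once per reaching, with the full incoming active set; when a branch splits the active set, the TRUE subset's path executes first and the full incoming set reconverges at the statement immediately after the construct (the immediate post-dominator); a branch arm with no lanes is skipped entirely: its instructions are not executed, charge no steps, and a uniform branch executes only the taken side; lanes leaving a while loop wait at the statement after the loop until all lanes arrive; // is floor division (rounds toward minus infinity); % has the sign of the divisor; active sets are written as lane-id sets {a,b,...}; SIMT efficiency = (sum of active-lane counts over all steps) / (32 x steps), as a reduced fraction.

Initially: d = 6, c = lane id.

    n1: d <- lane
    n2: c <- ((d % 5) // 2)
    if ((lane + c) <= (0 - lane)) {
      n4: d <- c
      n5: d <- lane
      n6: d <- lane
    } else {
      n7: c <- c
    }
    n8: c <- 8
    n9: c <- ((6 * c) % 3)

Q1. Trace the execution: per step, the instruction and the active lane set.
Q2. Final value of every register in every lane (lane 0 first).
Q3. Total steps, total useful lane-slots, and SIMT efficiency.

step 0: d <- lane                    {0,1,2,3,4,5,6,7,8,9,10,11,12,13,14,15,16,17,18,19,20,21,22,23,24,25,26,27,28,29,30,31}
step 1: c <- ((d % 5) // 2)          {0,1,2,3,4,5,6,7,8,9,10,11,12,13,14,15,16,17,18,19,20,21,22,23,24,25,26,27,28,29,30,31}
step 2: eval ((lane + c) <= (0 - lane)) {0,1,2,3,4,5,6,7,8,9,10,11,12,13,14,15,16,17,18,19,20,21,22,23,24,25,26,27,28,29,30,31}
step 3: d <- c                       {0}
step 4: d <- lane                    {0}
step 5: d <- lane                    {0}
step 6: c <- c                       {1,2,3,4,5,6,7,8,9,10,11,12,13,14,15,16,17,18,19,20,21,22,23,24,25,26,27,28,29,30,31}
step 7: c <- 8                       {0,1,2,3,4,5,6,7,8,9,10,11,12,13,14,15,16,17,18,19,20,21,22,23,24,25,26,27,28,29,30,31}
step 8: c <- ((6 * c) % 3)           {0,1,2,3,4,5,6,7,8,9,10,11,12,13,14,15,16,17,18,19,20,21,22,23,24,25,26,27,28,29,30,31}

Answer: 9 steps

d: 0,1,2,3,4,5,6,7,8,9,10,11,12,13,14,15,16,17,18,19,20,21,22,23,24,25,26,27,28,29,30,31
c: 0,0,0,0,0,0,0,0,0,0,0,0,0,0,0,0,0,0,0,0,0,0,0,0,0,0,0,0,0,0,0,0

steps = 9; useful = 194; efficiency = 194/288 = 97/144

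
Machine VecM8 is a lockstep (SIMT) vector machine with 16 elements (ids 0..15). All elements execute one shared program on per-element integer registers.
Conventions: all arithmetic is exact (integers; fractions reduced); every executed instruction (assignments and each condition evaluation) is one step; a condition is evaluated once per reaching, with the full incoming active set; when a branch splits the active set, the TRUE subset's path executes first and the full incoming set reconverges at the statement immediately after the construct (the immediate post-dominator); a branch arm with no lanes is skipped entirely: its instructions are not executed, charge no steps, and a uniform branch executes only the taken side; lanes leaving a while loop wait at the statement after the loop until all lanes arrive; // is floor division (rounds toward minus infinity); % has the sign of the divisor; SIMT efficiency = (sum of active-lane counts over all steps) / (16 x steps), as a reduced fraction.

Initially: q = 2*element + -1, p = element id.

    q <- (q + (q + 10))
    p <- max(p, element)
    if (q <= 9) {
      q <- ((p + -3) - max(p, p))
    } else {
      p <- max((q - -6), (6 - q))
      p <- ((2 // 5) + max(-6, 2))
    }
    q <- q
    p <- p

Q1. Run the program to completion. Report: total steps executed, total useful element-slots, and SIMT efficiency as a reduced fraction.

Answer: 8 steps, 111 useful, 111/128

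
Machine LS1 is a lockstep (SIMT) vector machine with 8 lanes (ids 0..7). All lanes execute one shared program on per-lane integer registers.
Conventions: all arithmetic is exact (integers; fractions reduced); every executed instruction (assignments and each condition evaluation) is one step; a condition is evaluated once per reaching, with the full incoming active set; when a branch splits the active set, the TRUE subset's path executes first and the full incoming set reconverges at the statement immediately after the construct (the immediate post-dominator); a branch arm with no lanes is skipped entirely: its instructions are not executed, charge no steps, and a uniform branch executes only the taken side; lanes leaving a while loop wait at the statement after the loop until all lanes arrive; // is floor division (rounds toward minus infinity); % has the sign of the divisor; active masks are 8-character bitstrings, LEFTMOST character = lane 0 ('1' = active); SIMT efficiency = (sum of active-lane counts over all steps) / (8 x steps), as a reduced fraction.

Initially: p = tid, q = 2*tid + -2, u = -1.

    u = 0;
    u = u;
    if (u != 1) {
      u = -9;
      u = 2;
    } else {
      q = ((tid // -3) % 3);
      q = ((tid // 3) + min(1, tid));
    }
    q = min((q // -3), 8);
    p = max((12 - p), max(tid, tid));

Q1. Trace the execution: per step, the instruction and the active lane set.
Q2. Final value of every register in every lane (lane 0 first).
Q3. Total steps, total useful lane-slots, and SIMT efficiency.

step 0: u <- 0                       11111111
step 1: u <- u                       11111111
step 2: eval (u != 1)                11111111
step 3: u <- -9                      11111111
step 4: u <- 2                       11111111
step 5: q <- min((q // -3), 8)       11111111
step 6: p <- max((12 - p), max(tid, tid)) 11111111

Answer: 7 steps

p: 12,11,10,9,8,7,6,7
q: 0,0,-1,-2,-2,-3,-4,-4
u: 2,2,2,2,2,2,2,2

steps = 7; useful = 56; efficiency = 56/56 = 1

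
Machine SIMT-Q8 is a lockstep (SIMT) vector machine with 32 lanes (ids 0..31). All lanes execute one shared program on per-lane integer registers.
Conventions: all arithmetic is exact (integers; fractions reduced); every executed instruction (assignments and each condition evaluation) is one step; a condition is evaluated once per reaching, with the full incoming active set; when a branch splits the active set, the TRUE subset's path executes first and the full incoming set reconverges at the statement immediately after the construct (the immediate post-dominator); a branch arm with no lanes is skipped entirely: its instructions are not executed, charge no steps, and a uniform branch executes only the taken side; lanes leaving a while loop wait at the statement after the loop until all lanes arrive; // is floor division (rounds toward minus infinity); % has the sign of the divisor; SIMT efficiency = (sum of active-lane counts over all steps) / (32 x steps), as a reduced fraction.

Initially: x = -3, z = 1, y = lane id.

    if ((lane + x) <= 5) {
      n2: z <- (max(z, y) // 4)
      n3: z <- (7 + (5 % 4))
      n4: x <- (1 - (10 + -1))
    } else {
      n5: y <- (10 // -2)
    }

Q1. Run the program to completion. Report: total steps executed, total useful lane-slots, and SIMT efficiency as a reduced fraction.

Answer: 5 steps, 82 useful, 41/80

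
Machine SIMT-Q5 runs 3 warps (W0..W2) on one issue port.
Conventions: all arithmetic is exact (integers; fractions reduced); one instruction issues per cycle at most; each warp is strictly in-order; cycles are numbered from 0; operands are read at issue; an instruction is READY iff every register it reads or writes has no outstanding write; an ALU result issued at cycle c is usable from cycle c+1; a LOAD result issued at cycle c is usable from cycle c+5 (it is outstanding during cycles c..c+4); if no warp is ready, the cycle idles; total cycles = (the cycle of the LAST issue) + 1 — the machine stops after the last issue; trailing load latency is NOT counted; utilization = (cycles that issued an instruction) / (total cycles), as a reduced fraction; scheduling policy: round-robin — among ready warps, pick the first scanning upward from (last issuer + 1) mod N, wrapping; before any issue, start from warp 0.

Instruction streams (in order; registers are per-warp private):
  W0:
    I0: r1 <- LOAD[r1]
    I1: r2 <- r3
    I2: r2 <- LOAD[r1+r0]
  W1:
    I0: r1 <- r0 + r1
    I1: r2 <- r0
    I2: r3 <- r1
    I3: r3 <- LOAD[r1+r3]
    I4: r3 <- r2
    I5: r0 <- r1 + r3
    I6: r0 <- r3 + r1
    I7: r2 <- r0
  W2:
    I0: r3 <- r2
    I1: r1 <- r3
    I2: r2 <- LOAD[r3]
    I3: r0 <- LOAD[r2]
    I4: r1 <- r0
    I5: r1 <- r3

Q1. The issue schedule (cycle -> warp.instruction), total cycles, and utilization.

cycle 0: W0.I0
cycle 1: W1.I0
cycle 2: W2.I0
cycle 3: W0.I1
cycle 4: W1.I1
cycle 5: W2.I1
cycle 6: W0.I2
cycle 7: W1.I2
cycle 8: W2.I2
cycle 9: W1.I3
cycle 10: idle
cycle 11: idle
cycle 12: idle
cycle 13: W2.I3
cycle 14: W1.I4
cycle 15: W1.I5
cycle 16: W1.I6
cycle 17: W1.I7
cycle 18: W2.I4
cycle 19: W2.I5

Answer: 20 cycles, utilization 17/20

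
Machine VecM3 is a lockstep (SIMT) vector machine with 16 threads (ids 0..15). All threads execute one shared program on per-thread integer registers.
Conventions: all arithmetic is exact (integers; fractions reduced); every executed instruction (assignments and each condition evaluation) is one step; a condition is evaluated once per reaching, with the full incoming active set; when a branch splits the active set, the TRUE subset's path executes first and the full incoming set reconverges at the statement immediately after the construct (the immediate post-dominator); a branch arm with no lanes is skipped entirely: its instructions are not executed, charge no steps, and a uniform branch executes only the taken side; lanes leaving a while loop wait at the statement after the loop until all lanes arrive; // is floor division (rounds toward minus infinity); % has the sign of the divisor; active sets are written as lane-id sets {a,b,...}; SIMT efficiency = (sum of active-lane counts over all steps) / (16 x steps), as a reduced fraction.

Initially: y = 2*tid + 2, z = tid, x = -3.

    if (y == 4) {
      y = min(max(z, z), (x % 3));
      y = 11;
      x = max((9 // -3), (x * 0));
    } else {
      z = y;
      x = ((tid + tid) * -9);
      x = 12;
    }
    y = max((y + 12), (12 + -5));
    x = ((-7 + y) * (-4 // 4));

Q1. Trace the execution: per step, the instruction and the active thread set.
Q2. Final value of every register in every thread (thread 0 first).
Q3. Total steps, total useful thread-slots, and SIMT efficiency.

step 0: eval (y == 4)                {0,1,2,3,4,5,6,7,8,9,10,11,12,13,14,15}
step 1: y <- min(max(z, z), (x % 3)) {1}
step 2: y <- 11                      {1}
step 3: x <- max((9 // -3), (x * 0)) {1}
step 4: z <- y                       {0,2,3,4,5,6,7,8,9,10,11,12,13,14,15}
step 5: x <- ((tid + tid) * -9)      {0,2,3,4,5,6,7,8,9,10,11,12,13,14,15}
step 6: x <- 12                      {0,2,3,4,5,6,7,8,9,10,11,12,13,14,15}
step 7: y <- max((y + 12), (12 + -5)) {0,1,2,3,4,5,6,7,8,9,10,11,12,13,14,15}
step 8: x <- ((-7 + y) * (-4 // 4))  {0,1,2,3,4,5,6,7,8,9,10,11,12,13,14,15}

Answer: 9 steps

y: 14,23,18,20,22,24,26,28,30,32,34,36,38,40,42,44
z: 2,1,6,8,10,12,14,16,18,20,22,24,26,28,30,32
x: -7,-16,-11,-13,-15,-17,-19,-21,-23,-25,-27,-29,-31,-33,-35,-37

steps = 9; useful = 96; efficiency = 96/144 = 2/3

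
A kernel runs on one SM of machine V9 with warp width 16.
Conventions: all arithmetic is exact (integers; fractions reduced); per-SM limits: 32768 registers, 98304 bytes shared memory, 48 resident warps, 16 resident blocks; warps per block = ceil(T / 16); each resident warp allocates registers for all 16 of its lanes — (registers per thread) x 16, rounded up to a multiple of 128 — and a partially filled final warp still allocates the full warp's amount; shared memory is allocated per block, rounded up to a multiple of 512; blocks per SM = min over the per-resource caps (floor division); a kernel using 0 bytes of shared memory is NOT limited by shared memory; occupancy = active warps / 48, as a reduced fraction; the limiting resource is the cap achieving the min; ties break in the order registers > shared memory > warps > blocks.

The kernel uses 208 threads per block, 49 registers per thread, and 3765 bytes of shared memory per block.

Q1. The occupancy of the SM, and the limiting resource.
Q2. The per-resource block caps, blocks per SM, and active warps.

Answer: occupancy 13/24, limited by registers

registers: 2 blocks
shared memory: 24 blocks
warps: 3 blocks
blocks: 16 blocks

Answer: 2 blocks, 26 active warps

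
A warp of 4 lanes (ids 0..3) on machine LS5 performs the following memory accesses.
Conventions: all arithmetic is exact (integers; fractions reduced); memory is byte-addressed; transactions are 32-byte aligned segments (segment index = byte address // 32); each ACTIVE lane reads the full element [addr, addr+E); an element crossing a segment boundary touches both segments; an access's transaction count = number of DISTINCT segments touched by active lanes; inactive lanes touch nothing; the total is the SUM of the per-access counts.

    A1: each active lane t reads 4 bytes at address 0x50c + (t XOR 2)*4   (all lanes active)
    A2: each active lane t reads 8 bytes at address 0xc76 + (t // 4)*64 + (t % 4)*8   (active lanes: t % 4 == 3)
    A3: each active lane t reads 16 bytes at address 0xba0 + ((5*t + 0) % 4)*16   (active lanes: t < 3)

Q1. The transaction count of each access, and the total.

A1: 1 transaction
A2: 1 transaction
A3: 2 transactions

Answer: 1,1,2; total 4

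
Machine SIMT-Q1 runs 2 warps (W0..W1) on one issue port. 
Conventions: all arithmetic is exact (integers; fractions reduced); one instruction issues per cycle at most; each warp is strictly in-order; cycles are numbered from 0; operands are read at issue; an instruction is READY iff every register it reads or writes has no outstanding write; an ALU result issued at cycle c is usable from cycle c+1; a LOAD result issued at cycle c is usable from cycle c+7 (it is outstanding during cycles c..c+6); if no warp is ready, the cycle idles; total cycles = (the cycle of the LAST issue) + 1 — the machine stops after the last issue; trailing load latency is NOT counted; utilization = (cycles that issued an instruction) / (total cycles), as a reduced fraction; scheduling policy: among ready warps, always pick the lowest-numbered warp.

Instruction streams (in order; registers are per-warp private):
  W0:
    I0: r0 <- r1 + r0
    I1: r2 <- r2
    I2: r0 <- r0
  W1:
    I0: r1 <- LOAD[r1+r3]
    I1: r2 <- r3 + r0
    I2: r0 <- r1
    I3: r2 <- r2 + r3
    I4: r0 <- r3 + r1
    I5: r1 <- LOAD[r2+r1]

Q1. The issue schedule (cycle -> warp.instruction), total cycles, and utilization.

cycle 0: W0.I0
cycle 1: W0.I1
cycle 2: W0.I2
cycle 3: W1.I0
cycle 4: W1.I1
cycle 5: idle
cycle 6: idle
cycle 7: idle
cycle 8: idle
cycle 9: idle
cycle 10: W1.I2
cycle 11: W1.I3
cycle 12: W1.I4
cycle 13: W1.I5

Answer: 14 cycles, utilization 9/14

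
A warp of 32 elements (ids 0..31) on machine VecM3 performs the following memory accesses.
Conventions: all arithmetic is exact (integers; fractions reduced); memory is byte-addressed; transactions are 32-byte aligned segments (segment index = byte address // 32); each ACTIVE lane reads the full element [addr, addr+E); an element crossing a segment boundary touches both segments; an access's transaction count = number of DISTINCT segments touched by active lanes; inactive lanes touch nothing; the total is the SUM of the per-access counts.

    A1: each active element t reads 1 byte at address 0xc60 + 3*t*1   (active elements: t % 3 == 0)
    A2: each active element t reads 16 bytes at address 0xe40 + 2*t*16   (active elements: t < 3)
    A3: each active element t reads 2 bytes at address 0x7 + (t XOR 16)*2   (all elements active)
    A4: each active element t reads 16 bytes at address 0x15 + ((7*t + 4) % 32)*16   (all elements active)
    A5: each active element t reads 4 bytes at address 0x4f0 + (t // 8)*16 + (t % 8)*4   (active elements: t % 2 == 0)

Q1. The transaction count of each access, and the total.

A1: 3 transactions
A2: 3 transactions
A3: 3 transactions
A4: 17 transactions
A5: 3 transactions

Answer: 3,3,3,17,3; total 29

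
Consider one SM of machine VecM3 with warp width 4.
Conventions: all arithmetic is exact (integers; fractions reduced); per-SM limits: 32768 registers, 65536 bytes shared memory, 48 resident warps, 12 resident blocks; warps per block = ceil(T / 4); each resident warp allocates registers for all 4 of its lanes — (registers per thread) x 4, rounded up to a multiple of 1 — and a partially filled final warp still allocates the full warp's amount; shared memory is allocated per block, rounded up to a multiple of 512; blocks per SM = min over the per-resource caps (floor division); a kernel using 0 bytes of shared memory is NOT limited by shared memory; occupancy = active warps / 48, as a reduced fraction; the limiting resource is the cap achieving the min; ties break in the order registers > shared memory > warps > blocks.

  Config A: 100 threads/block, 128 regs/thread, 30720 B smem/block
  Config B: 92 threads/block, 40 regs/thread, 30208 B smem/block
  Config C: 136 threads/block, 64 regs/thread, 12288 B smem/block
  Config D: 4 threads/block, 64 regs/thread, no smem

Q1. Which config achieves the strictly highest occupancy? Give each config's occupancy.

occupancies: A 25/48, B 23/24, C 17/24, D 1/4

Answer: B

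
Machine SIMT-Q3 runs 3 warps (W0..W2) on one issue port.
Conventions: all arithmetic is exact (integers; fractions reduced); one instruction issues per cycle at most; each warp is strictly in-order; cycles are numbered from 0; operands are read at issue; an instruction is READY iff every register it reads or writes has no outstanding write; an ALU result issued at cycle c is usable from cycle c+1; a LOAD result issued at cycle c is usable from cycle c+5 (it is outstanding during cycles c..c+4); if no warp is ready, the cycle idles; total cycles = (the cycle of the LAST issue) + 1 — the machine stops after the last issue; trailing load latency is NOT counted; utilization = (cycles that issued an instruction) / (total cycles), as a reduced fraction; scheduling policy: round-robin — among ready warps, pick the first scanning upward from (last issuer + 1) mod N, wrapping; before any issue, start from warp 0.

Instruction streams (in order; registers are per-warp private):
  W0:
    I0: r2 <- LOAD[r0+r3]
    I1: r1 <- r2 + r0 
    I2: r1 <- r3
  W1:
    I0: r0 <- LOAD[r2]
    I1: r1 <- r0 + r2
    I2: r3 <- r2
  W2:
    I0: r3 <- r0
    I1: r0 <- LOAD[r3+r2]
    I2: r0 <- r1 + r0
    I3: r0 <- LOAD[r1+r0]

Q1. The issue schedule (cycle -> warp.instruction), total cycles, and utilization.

cycle 0: W0.I0
cycle 1: W1.I0
cycle 2: W2.I0
cycle 3: W2.I1
cycle 4: idle
cycle 5: W0.I1
cycle 6: W1.I1
cycle 7: W0.I2
cycle 8: W1.I2
cycle 9: W2.I2
cycle 10: W2.I3

Answer: 11 cycles, utilization 10/11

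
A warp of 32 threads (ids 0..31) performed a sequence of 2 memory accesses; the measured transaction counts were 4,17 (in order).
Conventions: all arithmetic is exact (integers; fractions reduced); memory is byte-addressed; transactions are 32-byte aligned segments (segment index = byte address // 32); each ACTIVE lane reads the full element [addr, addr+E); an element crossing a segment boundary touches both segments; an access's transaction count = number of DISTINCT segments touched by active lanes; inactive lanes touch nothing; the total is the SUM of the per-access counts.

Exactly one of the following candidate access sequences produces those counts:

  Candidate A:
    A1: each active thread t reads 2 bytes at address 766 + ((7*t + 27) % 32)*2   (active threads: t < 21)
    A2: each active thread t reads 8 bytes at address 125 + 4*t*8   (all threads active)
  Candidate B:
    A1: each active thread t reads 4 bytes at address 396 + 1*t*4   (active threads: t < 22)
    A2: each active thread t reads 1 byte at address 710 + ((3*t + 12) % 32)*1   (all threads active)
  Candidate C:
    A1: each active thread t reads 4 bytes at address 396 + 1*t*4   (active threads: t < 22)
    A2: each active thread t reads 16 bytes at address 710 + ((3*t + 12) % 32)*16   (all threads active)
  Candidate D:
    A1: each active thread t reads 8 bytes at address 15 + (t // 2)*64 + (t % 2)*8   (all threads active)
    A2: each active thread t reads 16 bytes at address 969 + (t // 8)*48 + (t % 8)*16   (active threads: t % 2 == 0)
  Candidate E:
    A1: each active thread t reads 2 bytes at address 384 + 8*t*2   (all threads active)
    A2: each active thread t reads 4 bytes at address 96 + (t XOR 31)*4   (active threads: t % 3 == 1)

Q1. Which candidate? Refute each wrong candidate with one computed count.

A: A1 gives 3 transactions, not 4
B: A2 gives 2 transactions, not 17
D: A1 gives 16 transactions, not 4
E: A1 gives 16 transactions, not 4
C: all counts match (4,17)

Answer: C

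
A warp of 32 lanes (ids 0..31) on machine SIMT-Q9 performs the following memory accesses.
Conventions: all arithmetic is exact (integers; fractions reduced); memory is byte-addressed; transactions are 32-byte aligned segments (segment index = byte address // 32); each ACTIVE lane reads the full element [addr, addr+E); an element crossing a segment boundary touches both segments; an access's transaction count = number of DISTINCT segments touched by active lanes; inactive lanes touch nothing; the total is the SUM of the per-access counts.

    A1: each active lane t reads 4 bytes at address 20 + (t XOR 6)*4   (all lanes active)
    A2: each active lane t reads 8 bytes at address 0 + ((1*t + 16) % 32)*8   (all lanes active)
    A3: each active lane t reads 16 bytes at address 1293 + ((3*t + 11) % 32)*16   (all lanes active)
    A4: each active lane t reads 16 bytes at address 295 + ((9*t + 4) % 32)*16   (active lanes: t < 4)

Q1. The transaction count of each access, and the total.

A1: 5 transactions
A2: 8 transactions
A3: 17 transactions
A4: 6 transactions

Answer: 5,8,17,6; total 36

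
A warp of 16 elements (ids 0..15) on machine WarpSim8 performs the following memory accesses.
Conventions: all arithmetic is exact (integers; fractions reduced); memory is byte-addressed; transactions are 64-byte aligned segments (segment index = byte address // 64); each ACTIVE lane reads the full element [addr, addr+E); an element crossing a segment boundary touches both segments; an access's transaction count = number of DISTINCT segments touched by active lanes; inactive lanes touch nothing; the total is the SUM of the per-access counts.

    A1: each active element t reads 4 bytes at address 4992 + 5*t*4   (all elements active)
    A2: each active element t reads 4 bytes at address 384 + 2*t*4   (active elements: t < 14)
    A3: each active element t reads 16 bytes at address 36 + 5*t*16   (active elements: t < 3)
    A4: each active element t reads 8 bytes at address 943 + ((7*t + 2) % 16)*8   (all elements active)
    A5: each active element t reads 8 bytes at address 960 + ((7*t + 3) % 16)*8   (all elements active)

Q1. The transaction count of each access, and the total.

A1: 5 transactions
A2: 2 transactions
A3: 4 transactions
A4: 3 transactions
A5: 2 transactions

Answer: 5,2,4,3,2; total 16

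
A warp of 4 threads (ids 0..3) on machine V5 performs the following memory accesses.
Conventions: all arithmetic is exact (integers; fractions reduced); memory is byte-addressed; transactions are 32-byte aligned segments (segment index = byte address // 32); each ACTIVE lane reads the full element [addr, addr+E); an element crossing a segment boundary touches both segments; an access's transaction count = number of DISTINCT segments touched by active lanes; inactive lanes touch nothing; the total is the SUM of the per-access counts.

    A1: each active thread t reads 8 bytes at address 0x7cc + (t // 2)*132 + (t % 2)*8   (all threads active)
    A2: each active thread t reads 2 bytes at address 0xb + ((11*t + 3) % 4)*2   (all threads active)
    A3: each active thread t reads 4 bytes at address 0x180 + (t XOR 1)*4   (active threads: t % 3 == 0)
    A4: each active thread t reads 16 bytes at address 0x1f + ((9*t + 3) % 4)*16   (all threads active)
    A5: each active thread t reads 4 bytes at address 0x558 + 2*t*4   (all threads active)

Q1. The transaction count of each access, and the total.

A1: 2 transactions
A2: 1 transaction
A3: 1 transaction
A4: 3 transactions
A5: 2 transactions

Answer: 2,1,1,3,2; total 9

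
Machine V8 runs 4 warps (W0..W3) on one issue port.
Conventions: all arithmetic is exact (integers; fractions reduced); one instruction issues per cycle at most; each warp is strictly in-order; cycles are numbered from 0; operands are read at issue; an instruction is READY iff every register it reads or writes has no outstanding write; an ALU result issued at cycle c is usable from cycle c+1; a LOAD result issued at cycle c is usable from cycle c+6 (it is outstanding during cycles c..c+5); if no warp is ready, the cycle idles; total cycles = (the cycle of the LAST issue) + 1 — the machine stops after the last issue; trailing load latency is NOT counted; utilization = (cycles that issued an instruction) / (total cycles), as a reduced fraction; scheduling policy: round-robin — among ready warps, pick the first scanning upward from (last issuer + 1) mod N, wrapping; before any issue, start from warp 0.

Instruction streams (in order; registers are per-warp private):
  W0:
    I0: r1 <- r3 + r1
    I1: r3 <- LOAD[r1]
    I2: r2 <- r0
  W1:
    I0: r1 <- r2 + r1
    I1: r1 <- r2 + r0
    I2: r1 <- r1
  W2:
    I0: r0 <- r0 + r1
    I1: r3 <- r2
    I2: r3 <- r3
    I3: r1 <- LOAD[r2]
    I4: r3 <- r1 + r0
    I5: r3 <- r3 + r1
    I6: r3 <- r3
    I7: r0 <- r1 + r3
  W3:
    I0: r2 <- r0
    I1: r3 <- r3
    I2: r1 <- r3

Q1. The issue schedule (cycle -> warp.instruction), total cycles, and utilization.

cycle 0: W0.I0
cycle 1: W1.I0
cycle 2: W2.I0
cycle 3: W3.I0
cycle 4: W0.I1
cycle 5: W1.I1
cycle 6: W2.I1
cycle 7: W3.I1
cycle 8: W0.I2
cycle 9: W1.I2
cycle 10: W2.I2
cycle 11: W3.I2
cycle 12: W2.I3
cycle 13: idle
cycle 14: idle
cycle 15: idle
cycle 16: idle
cycle 17: idle
cycle 18: W2.I4
cycle 19: W2.I5
cycle 20: W2.I6
cycle 21: W2.I7

Answer: 22 cycles, utilization 17/22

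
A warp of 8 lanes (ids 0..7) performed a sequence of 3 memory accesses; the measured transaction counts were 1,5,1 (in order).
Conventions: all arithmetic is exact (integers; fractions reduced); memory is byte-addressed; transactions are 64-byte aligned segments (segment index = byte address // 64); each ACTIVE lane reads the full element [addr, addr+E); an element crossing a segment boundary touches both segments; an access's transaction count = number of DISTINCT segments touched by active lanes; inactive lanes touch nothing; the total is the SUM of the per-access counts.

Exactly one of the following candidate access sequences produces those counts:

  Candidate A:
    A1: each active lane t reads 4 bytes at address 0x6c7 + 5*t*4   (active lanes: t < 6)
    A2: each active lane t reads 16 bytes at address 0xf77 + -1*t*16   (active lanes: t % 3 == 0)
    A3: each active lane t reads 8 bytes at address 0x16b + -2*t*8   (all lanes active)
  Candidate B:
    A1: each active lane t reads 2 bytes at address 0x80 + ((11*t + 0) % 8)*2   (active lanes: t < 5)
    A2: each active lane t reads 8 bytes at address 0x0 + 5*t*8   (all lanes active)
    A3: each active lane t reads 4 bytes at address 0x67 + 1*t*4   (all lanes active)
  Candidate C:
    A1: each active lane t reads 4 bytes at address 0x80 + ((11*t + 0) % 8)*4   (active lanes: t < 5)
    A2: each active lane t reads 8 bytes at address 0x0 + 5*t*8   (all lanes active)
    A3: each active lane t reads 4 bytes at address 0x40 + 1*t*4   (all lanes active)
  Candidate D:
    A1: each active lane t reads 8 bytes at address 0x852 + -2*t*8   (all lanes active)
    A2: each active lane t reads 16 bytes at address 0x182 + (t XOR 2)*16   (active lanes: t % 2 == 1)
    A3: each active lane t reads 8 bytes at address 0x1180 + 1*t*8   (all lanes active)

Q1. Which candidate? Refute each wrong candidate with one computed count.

A: A1 gives 2 transactions, not 1
B: A3 gives 2 transactions, not 1
D: A1 gives 3 transactions, not 1
C: all counts match (1,5,1)

Answer: C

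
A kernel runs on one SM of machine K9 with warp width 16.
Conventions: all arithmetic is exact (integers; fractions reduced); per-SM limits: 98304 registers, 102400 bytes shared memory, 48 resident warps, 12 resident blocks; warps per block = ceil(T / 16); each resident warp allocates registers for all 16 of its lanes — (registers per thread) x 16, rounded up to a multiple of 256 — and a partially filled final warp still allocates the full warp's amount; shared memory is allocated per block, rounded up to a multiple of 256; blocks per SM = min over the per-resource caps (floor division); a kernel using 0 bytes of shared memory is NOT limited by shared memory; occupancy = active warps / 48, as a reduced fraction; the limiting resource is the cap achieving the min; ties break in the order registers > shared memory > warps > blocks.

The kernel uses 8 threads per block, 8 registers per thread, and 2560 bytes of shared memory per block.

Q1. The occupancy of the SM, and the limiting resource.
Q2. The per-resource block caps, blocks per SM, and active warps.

Answer: occupancy 1/4, limited by blocks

registers: 384 blocks
shared memory: 40 blocks
warps: 48 blocks
blocks: 12 blocks

Answer: 12 blocks, 12 active warps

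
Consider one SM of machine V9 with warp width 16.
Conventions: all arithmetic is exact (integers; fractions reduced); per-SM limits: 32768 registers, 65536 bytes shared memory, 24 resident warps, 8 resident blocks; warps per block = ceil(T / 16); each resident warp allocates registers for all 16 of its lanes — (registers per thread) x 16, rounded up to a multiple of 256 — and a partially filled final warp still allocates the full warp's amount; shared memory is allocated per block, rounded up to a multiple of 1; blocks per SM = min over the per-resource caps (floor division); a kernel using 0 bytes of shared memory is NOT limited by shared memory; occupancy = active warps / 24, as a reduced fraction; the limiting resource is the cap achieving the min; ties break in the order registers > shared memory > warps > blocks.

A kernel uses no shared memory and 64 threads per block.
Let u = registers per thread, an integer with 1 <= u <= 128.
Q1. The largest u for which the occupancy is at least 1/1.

Answer: u = 80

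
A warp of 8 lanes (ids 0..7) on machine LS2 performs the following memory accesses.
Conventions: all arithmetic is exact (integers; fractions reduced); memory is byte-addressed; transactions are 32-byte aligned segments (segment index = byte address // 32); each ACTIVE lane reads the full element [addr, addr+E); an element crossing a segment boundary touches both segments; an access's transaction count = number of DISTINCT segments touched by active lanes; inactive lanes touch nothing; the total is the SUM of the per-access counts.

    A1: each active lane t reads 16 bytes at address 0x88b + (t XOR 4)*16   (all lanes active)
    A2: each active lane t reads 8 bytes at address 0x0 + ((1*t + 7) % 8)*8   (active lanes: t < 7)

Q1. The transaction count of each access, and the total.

A1: 5 transactions
A2: 2 transactions

Answer: 5,2; total 7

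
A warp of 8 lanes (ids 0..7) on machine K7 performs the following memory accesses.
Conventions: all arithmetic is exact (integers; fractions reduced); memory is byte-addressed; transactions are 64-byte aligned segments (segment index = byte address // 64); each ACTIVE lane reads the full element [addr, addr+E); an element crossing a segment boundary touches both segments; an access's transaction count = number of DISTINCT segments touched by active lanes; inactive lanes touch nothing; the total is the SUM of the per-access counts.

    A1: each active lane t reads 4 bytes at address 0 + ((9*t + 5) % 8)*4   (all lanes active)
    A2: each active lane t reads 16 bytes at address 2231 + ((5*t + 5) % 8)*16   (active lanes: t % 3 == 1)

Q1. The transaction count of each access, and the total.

A1: 1 transaction
A2: 2 transactions

Answer: 1,2; total 3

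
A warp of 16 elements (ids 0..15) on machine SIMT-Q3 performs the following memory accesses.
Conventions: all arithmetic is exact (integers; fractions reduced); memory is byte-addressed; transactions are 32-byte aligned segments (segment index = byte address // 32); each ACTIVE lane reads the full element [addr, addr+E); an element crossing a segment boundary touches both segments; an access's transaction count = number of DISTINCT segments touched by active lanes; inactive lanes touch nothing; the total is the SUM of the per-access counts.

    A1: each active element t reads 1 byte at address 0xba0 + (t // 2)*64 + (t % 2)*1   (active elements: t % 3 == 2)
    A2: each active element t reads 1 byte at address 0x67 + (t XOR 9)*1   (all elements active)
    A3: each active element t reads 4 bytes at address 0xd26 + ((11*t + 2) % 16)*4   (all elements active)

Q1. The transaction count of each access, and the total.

A1: 5 transactions
A2: 1 transaction
A3: 3 transactions

Answer: 5,1,3; total 9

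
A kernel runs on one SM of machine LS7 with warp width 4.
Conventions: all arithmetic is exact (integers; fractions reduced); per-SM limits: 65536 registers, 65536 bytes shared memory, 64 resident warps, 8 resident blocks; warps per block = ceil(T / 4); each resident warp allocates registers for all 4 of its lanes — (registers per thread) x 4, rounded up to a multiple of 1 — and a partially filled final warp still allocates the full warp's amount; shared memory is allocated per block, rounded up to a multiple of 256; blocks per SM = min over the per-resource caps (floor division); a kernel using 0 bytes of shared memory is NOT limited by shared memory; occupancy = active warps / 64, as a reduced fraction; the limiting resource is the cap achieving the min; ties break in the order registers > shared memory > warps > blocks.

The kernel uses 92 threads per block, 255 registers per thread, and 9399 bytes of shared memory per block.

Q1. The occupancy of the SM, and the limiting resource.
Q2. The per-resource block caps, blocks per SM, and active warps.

Answer: occupancy 23/32, limited by registers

registers: 2 blocks
shared memory: 6 blocks
warps: 2 blocks
blocks: 8 blocks

Answer: 2 blocks, 46 active warps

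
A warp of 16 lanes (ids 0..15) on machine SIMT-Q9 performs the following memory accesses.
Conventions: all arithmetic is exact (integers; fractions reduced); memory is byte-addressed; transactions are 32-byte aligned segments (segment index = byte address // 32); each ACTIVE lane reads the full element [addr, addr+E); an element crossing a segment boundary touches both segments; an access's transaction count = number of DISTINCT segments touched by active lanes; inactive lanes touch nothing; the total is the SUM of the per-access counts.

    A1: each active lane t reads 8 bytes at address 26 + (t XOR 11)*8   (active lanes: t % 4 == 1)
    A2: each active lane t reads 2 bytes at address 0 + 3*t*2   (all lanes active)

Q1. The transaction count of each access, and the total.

A1: 4 transactions
A2: 3 transactions

Answer: 4,3; total 7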